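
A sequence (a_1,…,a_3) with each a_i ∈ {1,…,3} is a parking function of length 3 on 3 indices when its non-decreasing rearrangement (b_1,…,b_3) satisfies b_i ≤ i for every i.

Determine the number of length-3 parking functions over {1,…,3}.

16

Count = (3+1−3)·(3+1)^{3−1} = 1·16 = 16 (Konheim–Weiss)
One tuple (2,1,3) → sorted (1,2,3): b_i ≤ i ∀i, a PF.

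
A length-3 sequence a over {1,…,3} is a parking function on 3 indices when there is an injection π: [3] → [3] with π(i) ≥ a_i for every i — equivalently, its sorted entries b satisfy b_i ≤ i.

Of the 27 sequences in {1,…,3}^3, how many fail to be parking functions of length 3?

|PF| = (3+1−3)·(3+1)^{3−1} = 1 · 16 = 16 [KW]
Check (1,3,3) → sorted (1,3,3): b_2=3>2, not a PF.
3^3 − 16 = 27 − 16 = 11

11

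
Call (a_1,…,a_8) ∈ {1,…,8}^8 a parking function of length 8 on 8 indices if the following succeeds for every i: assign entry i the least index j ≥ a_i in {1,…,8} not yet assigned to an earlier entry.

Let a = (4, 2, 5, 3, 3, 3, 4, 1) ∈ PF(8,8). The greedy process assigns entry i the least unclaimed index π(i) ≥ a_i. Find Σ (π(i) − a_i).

11

Σπ = 36 ({1..8} each once); Σa = 4+2+5+3+3+3+4+1 = 25; disp = 36−25 = 11.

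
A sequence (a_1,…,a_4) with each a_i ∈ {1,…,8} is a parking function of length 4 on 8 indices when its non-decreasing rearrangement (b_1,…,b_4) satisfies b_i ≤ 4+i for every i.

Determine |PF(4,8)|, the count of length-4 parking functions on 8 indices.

#PF = (8−4+1)·(8+1)^(4−1) = 5×729 = 3645 (Konheim–Weiss)
Check (2,3,4,5) → sorted (2,3,4,5): b_i ≤ 4+i ∀i, a PF.

3645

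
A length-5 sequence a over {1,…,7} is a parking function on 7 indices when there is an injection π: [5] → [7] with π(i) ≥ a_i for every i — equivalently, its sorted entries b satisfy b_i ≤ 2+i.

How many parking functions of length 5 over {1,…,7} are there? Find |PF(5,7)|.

12288

Count = (8−5)·8^(5−1) = 3 · 4096 = 12288 (Pollak)
Check (1,3,5,1,3) → sorted (1,1,3,3,5): b_i ≤ 2+i ∀i, a PF.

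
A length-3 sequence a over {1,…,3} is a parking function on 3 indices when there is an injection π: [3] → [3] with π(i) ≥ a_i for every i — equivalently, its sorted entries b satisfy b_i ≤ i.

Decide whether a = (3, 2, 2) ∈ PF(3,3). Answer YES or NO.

Rearranged: b = (2, 2, 3).
  b_1=2 > 1
  fails at i=1 ⇒ NO

NO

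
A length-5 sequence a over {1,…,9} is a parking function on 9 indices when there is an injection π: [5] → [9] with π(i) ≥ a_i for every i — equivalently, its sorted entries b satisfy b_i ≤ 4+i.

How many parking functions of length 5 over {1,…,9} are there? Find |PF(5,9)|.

#PF = (9+1−5)·(9+1)^{5−1} = 5 · 10000 = 50000 (Pollak)
Example (4,5,3,9,3) → sorted (3,3,4,5,9): b_i ≤ 4+i ∀i, a PF.

50000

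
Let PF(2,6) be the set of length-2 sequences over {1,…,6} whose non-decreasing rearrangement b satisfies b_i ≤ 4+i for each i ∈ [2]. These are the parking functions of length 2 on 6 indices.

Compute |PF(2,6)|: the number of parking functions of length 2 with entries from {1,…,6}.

35

|PF| = (6+1−2)·(6+1)^{2−1} = 5·7 = 35 [KW]
Check (5,4) → sorted (4,5): b_i ≤ 4+i ∀i, a PF.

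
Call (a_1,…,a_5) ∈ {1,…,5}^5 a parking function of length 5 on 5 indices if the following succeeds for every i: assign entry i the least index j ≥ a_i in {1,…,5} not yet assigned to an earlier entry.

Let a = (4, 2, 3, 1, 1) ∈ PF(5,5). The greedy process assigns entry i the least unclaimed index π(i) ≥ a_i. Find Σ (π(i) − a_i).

Σπ = 5·6/2 = 15 (π permutes [5]); Σa = 4+2+3+1+1 = 11; disp = 15−11 = 4.

4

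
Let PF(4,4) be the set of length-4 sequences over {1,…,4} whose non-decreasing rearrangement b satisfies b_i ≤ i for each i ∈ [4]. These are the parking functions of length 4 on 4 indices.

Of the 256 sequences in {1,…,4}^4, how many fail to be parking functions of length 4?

131

#PF = 1·5^3 = 1·125 = 125
Check (3,4,4,3) → sorted (3,3,4,4): b_1=3>1, not a PF.
So 256 − 125 = 131 fail.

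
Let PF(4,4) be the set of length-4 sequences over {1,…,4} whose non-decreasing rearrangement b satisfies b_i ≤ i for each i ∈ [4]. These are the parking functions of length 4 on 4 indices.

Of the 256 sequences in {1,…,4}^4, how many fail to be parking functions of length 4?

131

|PF(4,4)| = 1·5^3 = 1·125 = 125
Example (4,2,4,4) → sorted (2,4,4,4): b_1=2>1, not a PF.
Total 256; non-PF = 256−125 = 131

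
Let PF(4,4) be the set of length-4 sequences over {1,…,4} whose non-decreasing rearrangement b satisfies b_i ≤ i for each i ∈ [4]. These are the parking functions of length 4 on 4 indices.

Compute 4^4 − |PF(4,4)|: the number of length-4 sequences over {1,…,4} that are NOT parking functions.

131

Count = 1·5^3 = 1 · 125 = 125 [KW]
E.g. (4,4,3,4) → sorted (3,4,4,4): b_1=3>1, not a PF.
Total 256; non-PF = 256−125 = 131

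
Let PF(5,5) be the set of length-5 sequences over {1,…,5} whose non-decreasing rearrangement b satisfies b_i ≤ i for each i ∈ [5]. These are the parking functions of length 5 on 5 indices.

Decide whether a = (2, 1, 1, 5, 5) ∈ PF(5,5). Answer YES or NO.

NO

Rearranged: b = (1, 1, 2, 5, 5).
  b_1=1 ≤ 1
  b_2=1 ≤ 2
  b_3=2 ≤ 3
  b_4=5 > 4
  fails at i=4 ⇒ NO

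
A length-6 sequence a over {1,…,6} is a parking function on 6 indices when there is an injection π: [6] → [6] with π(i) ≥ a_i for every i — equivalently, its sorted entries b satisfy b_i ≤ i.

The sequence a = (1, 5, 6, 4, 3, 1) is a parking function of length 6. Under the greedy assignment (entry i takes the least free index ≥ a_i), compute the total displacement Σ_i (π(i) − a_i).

1

Σπ(i) = 1+…+6 = 21; Σa = 1+5+6+4+3+1 = 20; disp = 21−20 = 1.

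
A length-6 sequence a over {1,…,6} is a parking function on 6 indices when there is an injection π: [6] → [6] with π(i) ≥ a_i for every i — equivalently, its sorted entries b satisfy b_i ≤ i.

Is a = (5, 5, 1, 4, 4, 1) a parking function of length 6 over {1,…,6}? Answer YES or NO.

Rearranged: b = (1, 1, 4, 4, 5, 5).
  b_1=1 ≤ 1
  b_2=1 ≤ 2
  b_3=4 > 3
  fails at i=3 ⇒ NO

NO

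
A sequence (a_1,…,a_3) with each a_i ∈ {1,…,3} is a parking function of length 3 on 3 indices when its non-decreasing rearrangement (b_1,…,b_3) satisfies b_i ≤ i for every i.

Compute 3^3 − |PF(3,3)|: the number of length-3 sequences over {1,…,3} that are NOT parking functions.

11

|PF(3,3)| = 1·4^2 = 1·16 = 16 [KW]
Example (3,2,2) → sorted (2,2,3): b_1=2>1, not a PF.
3^3 − 16 = 27 − 16 = 11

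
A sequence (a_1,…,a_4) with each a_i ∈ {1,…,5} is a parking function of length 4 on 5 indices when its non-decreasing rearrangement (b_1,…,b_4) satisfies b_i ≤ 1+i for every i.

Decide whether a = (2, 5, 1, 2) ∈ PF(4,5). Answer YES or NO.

Order a: b = (1, 2, 2, 5).
  b_1=1 ≤ 2
  b_2=2 ≤ 3
  b_3=2 ≤ 4
  b_4=5 ≤ 5
All bounds hold ⇒ YES

YES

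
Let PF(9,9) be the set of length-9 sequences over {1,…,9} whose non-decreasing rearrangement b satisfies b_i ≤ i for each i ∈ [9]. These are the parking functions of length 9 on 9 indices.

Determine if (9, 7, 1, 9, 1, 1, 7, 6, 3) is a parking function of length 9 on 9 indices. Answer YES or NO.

NO

Sorted: b = (1, 1, 1, 3, 6, 7, 7, 9, 9).
  b_1=1 ≤ 1
  b_2=1 ≤ 2
  b_3=1 ≤ 3
  b_4=3 ≤ 4
  b_5=6 > 5
  fails at i=5 ⇒ NO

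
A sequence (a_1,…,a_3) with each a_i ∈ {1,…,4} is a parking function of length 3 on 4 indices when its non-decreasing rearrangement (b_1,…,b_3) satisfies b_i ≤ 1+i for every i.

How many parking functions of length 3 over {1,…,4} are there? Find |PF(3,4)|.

|PF(3,4)| = 2·5^2 = 2 · 25 = 50
One tuple (1,2,2) → sorted (1,2,2): b_i ≤ 1+i ∀i, a PF.

50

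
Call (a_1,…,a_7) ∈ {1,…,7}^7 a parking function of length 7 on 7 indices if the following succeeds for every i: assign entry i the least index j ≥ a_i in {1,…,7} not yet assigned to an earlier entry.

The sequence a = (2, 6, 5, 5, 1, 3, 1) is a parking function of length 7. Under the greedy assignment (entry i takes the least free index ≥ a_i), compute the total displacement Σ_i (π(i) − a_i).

Σπ = 7·8/2 = 28 (π permutes [7]); Σa = 2+6+5+5+1+3+1 = 23; disp = 28−23 = 5.

5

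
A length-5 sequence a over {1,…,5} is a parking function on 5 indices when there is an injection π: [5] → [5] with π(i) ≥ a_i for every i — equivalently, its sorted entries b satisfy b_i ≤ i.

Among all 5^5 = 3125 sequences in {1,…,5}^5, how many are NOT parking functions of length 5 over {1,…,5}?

1829

|PF(5,5)| = (5+1−5)·(5+1)^{5−1} = 1 · 1296 = 1296 (Konheim–Weiss)
Example (1,5,1,3,5) → sorted (1,1,3,5,5): b_4=5>4, not a PF.
5^5 − 1296 = 3125 − 1296 = 1829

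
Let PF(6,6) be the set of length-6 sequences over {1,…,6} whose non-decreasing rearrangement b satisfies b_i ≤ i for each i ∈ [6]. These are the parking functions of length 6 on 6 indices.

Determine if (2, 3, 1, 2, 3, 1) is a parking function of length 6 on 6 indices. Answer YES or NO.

YES

Rearranged: b = (1, 1, 2, 2, 3, 3).
  b_1=1 ≤ 1
  b_2=1 ≤ 2
  b_3=2 ≤ 3
  b_4=2 ≤ 4
  b_5=3 ≤ 5
  b_6=3 ≤ 6
All bounds hold ⇒ YES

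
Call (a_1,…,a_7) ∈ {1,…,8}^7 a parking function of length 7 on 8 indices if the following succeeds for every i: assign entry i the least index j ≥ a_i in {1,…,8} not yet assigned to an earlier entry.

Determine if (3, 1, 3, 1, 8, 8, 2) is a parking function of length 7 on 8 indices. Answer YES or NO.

NO

Order a: b = (1, 1, 2, 3, 3, 8, 8).
  b_1=1 ≤ 2
  b_2=1 ≤ 3
  b_3=2 ≤ 4
  b_4=3 ≤ 5
  b_5=3 ≤ 6
  b_6=8 > 7
  fails at i=6 ⇒ NO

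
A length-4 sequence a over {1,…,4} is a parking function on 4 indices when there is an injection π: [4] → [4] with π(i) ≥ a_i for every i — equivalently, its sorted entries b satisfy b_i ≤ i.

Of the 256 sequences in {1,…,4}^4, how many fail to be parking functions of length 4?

131

|PF| = (4+1−4)·(4+1)^{4−1} = 1×125 = 125 [KW]
Example (2,4,3,4) → sorted (2,3,4,4): b_1=2>1, not a PF.
So 256 − 125 = 131 fail.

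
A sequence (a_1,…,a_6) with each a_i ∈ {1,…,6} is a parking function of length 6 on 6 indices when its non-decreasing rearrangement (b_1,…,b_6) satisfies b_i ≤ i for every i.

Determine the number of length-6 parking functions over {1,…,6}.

16807

|PF(6,6)| = (6+1−6)·(6+1)^{6−1} = 1·16807 = 16807 (Pollak)
Check (1,4,1,5,3,6) → sorted (1,1,3,4,5,6): b_i ≤ i ∀i, a PF.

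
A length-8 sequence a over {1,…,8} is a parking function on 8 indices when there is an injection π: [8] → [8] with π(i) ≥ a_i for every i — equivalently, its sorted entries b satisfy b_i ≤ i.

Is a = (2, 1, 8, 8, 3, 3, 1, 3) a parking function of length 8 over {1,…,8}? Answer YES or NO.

NO

Rearranged: b = (1, 1, 2, 3, 3, 3, 8, 8).
  b_1=1 ≤ 1
  b_2=1 ≤ 2
  b_3=2 ≤ 3
  b_4=3 ≤ 4
  b_5=3 ≤ 5
  b_6=3 ≤ 6
  b_7=8 > 7
  fails at i=7 ⇒ NO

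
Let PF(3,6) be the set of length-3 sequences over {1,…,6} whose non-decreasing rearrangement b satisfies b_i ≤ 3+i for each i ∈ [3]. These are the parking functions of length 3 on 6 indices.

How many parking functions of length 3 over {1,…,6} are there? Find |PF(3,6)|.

196

Count = (7−3)·7^(3−1) = 4×49 = 196 (Konheim–Weiss)
Example (1,3,1) → sorted (1,1,3): b_i ≤ 3+i ∀i, a PF.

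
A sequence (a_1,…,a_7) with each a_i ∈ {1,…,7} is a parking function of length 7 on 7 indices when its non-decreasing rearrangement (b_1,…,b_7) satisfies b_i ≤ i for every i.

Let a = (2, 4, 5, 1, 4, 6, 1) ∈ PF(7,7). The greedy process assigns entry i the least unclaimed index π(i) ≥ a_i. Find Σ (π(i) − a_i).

Σπ = 7·8/2 = 28 (π permutes [7]); Σa = 2+4+5+1+4+6+1 = 23; disp = 28−23 = 5.

5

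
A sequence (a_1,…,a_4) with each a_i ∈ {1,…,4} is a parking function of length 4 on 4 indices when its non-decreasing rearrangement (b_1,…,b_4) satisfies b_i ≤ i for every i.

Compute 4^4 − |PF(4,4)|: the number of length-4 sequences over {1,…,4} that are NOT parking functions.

|PF(4,4)| = (4−4+1)·(4+1)^(4−1) = 1·125 = 125 [KW]
E.g. (4,4,3,2) → sorted (2,3,4,4): b_1=2>1, not a PF.
Total 256; non-PF = 256−125 = 131

131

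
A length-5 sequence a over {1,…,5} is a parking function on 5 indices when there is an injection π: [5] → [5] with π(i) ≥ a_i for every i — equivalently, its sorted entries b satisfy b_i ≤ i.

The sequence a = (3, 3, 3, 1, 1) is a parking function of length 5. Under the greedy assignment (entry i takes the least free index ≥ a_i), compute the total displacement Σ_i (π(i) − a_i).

4

Σπ(i) = 1+…+5 = 15; Σa = 3+3+3+1+1 = 11; disp = 15−11 = 4.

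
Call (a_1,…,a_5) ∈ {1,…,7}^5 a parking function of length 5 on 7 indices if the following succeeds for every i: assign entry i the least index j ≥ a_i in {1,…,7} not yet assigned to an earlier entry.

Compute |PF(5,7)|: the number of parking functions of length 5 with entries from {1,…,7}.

Count = (7+1−5)·(7+1)^{5−1} = 3·4096 = 12288
E.g. (3,2,7,4,1) → sorted (1,2,3,4,7): b_i ≤ 2+i ∀i, a PF.

12288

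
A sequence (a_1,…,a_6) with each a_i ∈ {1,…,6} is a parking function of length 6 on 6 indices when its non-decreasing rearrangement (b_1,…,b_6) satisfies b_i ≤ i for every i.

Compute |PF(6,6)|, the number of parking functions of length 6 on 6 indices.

16807

#PF = (6+1−6)·(6+1)^{6−1} = 1 · 16807 = 16807
Example (1,1,4,1,1,1) → sorted (1,1,1,1,1,4): b_i ≤ i ∀i, a PF.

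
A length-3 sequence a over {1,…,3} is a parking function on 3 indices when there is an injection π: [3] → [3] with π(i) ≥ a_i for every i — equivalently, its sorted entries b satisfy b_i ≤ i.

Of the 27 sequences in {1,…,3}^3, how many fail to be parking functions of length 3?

|PF(3,3)| = (4−3)·4^(3−1) = 1 · 16 = 16 [KW]
Example (3,2,3) → sorted (2,3,3): b_1=2>1, not a PF.
3^3 − 16 = 27 − 16 = 11

11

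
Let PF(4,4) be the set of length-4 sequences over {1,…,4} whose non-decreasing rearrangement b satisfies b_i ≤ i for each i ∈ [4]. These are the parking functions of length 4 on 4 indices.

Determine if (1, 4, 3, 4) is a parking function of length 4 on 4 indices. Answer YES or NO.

Sorted: b = (1, 3, 4, 4).
  b_1=1 ≤ 1
  b_2=3 > 2
  fails at i=2 ⇒ NO

NO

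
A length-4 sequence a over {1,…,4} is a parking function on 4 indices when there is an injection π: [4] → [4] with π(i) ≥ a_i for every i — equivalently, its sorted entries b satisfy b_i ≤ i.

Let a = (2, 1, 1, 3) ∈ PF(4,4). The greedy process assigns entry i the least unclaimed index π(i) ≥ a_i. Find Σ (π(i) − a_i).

Σπ = 4·5/2 = 10 (π permutes [4]); Σa = 2+1+1+3 = 7; disp = 10−7 = 3.

3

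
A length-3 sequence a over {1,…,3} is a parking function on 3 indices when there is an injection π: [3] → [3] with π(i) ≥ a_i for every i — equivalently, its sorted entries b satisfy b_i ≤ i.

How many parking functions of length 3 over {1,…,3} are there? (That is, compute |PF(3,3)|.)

16

|PF(3,3)| = (3+1−3)·(3+1)^{3−1} = 1×16 = 16 (Konheim–Weiss)
Check (1,2,1) → sorted (1,1,2): b_i ≤ i ∀i, a PF.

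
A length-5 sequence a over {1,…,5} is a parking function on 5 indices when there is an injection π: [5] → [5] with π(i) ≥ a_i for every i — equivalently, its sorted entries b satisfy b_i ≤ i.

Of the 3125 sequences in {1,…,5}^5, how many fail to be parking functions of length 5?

|PF| = (5+1−5)·(5+1)^{5−1} = 1·1296 = 1296
Example (3,5,5,2,5) → sorted (2,3,5,5,5): b_1=2>1, not a PF.
Total 3125; non-PF = 3125−1296 = 1829

1829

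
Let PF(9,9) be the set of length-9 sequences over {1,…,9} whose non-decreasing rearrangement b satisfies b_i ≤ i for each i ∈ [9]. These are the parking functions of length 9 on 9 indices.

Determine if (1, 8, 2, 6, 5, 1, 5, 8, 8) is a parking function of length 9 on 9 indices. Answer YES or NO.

Sorted: b = (1, 1, 2, 5, 5, 6, 8, 8, 8).
  b_1=1 ≤ 1
  b_2=1 ≤ 2
  b_3=2 ≤ 3
  b_4=5 > 4
  fails at i=4 ⇒ NO

NO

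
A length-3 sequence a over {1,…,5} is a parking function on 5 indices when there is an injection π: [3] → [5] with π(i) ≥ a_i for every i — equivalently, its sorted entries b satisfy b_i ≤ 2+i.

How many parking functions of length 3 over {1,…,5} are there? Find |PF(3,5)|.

#PF = 3·6^2 = 3·36 = 108 [KW]
Example (1,3,1) → sorted (1,1,3): b_i ≤ 2+i ∀i, a PF.

108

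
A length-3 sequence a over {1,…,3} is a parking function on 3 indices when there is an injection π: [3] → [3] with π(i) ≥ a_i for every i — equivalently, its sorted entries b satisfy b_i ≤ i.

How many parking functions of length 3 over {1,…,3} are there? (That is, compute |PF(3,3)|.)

16

Count = 1·4^2 = 1·16 = 16 (Pollak)
Example (1,2,1) → sorted (1,1,2): b_i ≤ i ∀i, a PF.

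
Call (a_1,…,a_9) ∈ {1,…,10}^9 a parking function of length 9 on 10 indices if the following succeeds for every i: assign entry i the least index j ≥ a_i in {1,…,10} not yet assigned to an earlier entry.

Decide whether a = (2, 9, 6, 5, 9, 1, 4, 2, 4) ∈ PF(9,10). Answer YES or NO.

Order a: b = (1, 2, 2, 4, 4, 5, 6, 9, 9).
  b_1=1 ≤ 2
  b_2=2 ≤ 3
  b_3=2 ≤ 4
  b_4=4 ≤ 5
  b_5=4 ≤ 6
  b_6=5 ≤ 7
  b_7=6 ≤ 8
  b_8=9 ≤ 9
  b_9=9 ≤ 10
All bounds hold ⇒ YES

YES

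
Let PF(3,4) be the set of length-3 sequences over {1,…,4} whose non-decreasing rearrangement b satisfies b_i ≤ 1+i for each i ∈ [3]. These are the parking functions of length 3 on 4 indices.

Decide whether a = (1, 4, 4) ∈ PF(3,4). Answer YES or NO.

NO

Sorted: b = (1, 4, 4).
  b_1=1 ≤ 2
  b_2=4 > 3
  fails at i=2 ⇒ NO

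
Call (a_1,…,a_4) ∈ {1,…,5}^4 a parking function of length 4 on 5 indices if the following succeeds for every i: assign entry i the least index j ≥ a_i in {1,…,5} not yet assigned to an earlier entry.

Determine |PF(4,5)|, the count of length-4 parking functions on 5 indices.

432

|PF(4,5)| = (5−4+1)·(5+1)^(4−1) = 2 · 216 = 432
Check (4,2,5,1) → sorted (1,2,4,5): b_i ≤ 1+i ∀i, a PF.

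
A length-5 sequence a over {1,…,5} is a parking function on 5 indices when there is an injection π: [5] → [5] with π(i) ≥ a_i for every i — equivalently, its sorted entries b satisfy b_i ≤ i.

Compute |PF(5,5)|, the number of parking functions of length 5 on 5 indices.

1296

#PF = (5−5+1)·(5+1)^(5−1) = 1×1296 = 1296
Example (3,1,2,4,2) → sorted (1,2,2,3,4): b_i ≤ i ∀i, a PF.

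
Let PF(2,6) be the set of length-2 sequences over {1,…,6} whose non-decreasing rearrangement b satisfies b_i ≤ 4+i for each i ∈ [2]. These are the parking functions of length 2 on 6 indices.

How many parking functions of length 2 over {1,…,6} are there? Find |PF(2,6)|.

Count = (6+1−2)·(6+1)^{2−1} = 5×7 = 35 [KW]
E.g. (1,2) → sorted (1,2): b_i ≤ 4+i ∀i, a PF.

35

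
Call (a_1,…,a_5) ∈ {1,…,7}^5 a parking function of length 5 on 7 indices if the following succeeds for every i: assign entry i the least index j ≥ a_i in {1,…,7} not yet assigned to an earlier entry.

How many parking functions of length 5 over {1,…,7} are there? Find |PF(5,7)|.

12288

|PF(5,7)| = (7−5+1)·(7+1)^(5−1) = 3 · 4096 = 12288 (Pollak)
Example (7,5,6,3,2) → sorted (2,3,5,6,7): b_i ≤ 2+i ∀i, a PF.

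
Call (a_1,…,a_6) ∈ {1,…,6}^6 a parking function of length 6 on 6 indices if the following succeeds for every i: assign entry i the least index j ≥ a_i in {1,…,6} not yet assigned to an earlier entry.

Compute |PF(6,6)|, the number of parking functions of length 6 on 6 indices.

16807

#PF = (6+1−6)·(6+1)^{6−1} = 1 · 16807 = 16807 [KW]
Example (2,2,3,4,1,6) → sorted (1,2,2,3,4,6): b_i ≤ i ∀i, a PF.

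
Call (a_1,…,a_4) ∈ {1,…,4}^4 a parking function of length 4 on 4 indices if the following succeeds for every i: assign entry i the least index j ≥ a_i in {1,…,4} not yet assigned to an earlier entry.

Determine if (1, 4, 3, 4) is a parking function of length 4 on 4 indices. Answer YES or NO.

Rearranged: b = (1, 3, 4, 4).
  b_1=1 ≤ 1
  b_2=3 > 2
  fails at i=2 ⇒ NO

NO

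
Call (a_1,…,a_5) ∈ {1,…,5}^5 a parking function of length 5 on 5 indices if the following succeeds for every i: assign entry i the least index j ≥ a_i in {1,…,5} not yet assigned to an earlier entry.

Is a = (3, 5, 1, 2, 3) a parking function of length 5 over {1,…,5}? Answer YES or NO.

YES

Sorted: b = (1, 2, 3, 3, 5).
  b_1=1 ≤ 1
  b_2=2 ≤ 2
  b_3=3 ≤ 3
  b_4=3 ≤ 4
  b_5=5 ≤ 5
All bounds hold ⇒ YES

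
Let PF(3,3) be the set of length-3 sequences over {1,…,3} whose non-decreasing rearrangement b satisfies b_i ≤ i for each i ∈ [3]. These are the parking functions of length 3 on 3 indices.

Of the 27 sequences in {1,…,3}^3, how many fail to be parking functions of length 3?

|PF(3,3)| = (3+1−3)·(3+1)^{3−1} = 1×16 = 16 (Pollak)
Example (3,3,3) → sorted (3,3,3): b_1=3>1, not a PF.
Total 27; non-PF = 27−16 = 11

11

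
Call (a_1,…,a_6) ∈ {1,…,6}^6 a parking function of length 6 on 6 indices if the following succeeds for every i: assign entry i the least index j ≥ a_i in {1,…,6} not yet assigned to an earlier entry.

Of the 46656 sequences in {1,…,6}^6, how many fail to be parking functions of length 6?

Count = (6−6+1)·(6+1)^(6−1) = 1×16807 = 16807 (Konheim–Weiss)
Example (4,4,5,5,6,1) → sorted (1,4,4,5,5,6): b_2=4>2, not a PF.
6^6 − 16807 = 46656 − 16807 = 29849

29849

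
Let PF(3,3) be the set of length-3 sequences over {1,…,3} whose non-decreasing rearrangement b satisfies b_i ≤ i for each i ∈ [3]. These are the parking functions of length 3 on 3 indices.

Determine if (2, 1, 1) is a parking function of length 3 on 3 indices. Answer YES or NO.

YES

Rearranged: b = (1, 1, 2).
  b_1=1 ≤ 1
  b_2=1 ≤ 2
  b_3=2 ≤ 3
All bounds hold ⇒ YES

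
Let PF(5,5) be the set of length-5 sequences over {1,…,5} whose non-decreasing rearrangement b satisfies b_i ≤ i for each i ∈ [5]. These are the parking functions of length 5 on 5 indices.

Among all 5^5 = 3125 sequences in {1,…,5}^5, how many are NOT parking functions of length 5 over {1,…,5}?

|PF(5,5)| = (6−5)·6^(5−1) = 1×1296 = 1296 [KW]
Check (4,4,1,3,4) → sorted (1,3,4,4,4): b_2=3>2, not a PF.
5^5 − 1296 = 3125 − 1296 = 1829

1829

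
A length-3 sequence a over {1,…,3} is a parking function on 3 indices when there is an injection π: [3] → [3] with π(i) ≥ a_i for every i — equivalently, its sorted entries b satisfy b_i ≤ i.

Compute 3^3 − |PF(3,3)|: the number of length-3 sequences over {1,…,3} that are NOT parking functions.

Count = (4−3)·4^(3−1) = 1·16 = 16 [KW]
E.g. (2,2,3) → sorted (2,2,3): b_1=2>1, not a PF.
3^3 − 16 = 27 − 16 = 11

11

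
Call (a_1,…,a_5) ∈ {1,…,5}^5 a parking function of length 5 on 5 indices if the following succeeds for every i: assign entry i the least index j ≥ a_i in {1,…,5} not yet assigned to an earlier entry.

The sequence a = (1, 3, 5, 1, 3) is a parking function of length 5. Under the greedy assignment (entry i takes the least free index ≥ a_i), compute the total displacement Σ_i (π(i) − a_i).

Σπ = 15 ({1..5} each once); Σa = 1+3+5+1+3 = 13; disp = 15−13 = 2.

2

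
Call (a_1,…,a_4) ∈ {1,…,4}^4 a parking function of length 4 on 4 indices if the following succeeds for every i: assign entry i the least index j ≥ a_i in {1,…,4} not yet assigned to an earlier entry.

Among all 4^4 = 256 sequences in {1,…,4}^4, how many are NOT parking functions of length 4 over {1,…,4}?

|PF(4,4)| = (4−4+1)·(4+1)^(4−1) = 1 · 125 = 125 (Konheim–Weiss)
Example (3,3,3,3) → sorted (3,3,3,3): b_1=3>1, not a PF.
4^4 − 125 = 256 − 125 = 131

131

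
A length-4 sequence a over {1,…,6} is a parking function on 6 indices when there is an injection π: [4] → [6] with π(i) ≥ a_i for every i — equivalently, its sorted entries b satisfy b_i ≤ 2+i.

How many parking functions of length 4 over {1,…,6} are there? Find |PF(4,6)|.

1029

|PF| = 3·7^3 = 3×343 = 1029 [KW]
Example (1,4,2,3) → sorted (1,2,3,4): b_i ≤ 2+i ∀i, a PF.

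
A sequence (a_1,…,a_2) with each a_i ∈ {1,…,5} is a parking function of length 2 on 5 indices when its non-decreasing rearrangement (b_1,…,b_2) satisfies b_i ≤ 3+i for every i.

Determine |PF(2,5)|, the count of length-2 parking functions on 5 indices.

24

Count = (6−2)·6^(2−1) = 4 · 6 = 24 (Konheim–Weiss)
E.g. (1,5) → sorted (1,5): b_i ≤ 3+i ∀i, a PF.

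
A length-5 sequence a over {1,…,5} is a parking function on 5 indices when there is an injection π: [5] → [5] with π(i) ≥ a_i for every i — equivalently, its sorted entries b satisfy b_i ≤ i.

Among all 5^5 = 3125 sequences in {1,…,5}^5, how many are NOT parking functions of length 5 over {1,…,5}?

1829

|PF| = (5+1−5)·(5+1)^{5−1} = 1×1296 = 1296 [KW]
One tuple (5,4,4,3,4) → sorted (3,4,4,4,5): b_1=3>1, not a PF.
Total 3125; non-PF = 3125−1296 = 1829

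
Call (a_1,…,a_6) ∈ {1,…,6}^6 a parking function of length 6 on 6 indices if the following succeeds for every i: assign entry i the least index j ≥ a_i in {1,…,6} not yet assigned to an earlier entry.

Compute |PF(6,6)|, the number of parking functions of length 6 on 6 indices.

#PF = (6−6+1)·(6+1)^(6−1) = 1·16807 = 16807 (Konheim–Weiss)
Check (1,6,5,1,1,3) → sorted (1,1,1,3,5,6): b_i ≤ i ∀i, a PF.

16807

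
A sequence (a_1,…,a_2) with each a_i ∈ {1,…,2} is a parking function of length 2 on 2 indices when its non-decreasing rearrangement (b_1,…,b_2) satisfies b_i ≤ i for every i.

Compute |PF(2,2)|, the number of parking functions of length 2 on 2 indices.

3

|PF(2,2)| = (3−2)·3^(2−1) = 1 · 3 = 3 (Konheim–Weiss)
Check (2,1) → sorted (1,2): b_i ≤ i ∀i, a PF.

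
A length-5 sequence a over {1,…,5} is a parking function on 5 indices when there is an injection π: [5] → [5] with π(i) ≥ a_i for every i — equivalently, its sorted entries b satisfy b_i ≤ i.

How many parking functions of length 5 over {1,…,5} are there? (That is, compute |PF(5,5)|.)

Count = 1·6^4 = 1 · 1296 = 1296 [KW]
E.g. (4,1,3,1,5) → sorted (1,1,3,4,5): b_i ≤ i ∀i, a PF.

1296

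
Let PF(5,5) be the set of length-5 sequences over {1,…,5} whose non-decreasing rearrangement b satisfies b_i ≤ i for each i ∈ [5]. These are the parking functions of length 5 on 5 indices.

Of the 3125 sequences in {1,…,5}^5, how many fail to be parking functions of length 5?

1829

|PF| = 1·6^4 = 1 · 1296 = 1296 (Konheim–Weiss)
E.g. (4,3,5,4,4) → sorted (3,4,4,4,5): b_1=3>1, not a PF.
5^5 − 1296 = 3125 − 1296 = 1829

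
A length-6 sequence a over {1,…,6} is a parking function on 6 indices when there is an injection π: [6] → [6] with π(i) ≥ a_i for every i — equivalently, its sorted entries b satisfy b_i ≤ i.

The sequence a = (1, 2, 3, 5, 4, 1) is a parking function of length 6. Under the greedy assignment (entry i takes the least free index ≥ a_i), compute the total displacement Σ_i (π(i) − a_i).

5

Σπ = 21 ({1..6} each once); Σa = 1+2+3+5+4+1 = 16; disp = 21−16 = 5.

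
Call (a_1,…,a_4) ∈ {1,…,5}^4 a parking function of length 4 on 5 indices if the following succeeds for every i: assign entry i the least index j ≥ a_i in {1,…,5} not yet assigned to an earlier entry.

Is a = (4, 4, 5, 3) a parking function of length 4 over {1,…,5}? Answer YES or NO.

NO

Order a: b = (3, 4, 4, 5).
  b_1=3 > 2
  fails at i=1 ⇒ NO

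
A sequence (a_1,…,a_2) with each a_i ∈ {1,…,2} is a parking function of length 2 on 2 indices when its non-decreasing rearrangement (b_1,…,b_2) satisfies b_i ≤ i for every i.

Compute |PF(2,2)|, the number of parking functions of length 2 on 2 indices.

|PF| = 1·3^1 = 1·3 = 3 (Pollak)
E.g. (1,2) → sorted (1,2): b_i ≤ i ∀i, a PF.

3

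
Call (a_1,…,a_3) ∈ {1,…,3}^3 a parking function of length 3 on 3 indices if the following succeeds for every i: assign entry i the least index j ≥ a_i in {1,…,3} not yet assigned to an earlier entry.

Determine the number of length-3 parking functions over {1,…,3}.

|PF(3,3)| = (4−3)·4^(3−1) = 1·16 = 16 [KW]
One tuple (2,1,1) → sorted (1,1,2): b_i ≤ i ∀i, a PF.

16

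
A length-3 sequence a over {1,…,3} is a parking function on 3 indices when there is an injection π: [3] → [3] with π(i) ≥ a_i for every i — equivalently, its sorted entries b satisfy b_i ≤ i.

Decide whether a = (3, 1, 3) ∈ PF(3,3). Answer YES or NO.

NO

Sorted: b = (1, 3, 3).
  b_1=1 ≤ 1
  b_2=3 > 2
  fails at i=2 ⇒ NO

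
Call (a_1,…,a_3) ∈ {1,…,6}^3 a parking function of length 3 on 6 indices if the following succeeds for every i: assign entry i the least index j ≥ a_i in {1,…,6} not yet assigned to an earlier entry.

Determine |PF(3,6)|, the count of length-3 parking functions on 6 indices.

|PF(3,6)| = 4·7^2 = 4·49 = 196 [KW]
E.g. (6,1,2) → sorted (1,2,6): b_i ≤ 3+i ∀i, a PF.

196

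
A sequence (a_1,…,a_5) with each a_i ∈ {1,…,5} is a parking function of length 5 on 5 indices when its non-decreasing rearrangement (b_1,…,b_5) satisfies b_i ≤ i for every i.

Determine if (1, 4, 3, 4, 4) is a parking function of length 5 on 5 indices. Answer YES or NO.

NO

Order a: b = (1, 3, 4, 4, 4).
  b_1=1 ≤ 1
  b_2=3 > 2
  fails at i=2 ⇒ NO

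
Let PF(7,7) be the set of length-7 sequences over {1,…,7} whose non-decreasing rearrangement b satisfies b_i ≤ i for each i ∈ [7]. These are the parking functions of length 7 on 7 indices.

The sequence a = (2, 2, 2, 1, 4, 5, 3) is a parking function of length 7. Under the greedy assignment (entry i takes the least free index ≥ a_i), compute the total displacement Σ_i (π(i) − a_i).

9

Σπ(i) = 1+…+7 = 28; Σa = 2+2+2+1+4+5+3 = 19; disp = 28−19 = 9.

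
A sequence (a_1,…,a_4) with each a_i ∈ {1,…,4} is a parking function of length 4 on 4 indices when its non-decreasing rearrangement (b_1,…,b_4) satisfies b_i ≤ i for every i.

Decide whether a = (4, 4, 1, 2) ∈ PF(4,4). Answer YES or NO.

Rearranged: b = (1, 2, 4, 4).
  b_1=1 ≤ 1
  b_2=2 ≤ 2
  b_3=4 > 3
  fails at i=3 ⇒ NO

NO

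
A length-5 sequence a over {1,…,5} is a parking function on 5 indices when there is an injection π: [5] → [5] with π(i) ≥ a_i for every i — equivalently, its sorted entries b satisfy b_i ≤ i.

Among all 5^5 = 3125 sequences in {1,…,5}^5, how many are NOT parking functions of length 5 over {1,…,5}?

1829

|PF(5,5)| = (5+1−5)·(5+1)^{5−1} = 1·1296 = 1296 (Pollak)
One tuple (3,3,3,2,4) → sorted (2,3,3,3,4): b_1=2>1, not a PF.
Total 3125; non-PF = 3125−1296 = 1829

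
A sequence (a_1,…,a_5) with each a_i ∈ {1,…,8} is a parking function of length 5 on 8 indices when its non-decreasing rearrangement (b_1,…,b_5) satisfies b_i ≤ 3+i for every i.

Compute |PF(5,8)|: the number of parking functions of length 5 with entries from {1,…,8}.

26244

|PF(5,8)| = (9−5)·9^(5−1) = 4 · 6561 = 26244 (Konheim–Weiss)
One tuple (5,2,8,2,5) → sorted (2,2,5,5,8): b_i ≤ 3+i ∀i, a PF.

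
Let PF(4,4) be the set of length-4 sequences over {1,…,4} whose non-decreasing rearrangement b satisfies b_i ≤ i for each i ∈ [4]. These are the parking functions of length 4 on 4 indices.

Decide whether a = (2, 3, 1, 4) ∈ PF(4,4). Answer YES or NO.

Rearranged: b = (1, 2, 3, 4).
  b_1=1 ≤ 1
  b_2=2 ≤ 2
  b_3=3 ≤ 3
  b_4=4 ≤ 4
All bounds hold ⇒ YES

YES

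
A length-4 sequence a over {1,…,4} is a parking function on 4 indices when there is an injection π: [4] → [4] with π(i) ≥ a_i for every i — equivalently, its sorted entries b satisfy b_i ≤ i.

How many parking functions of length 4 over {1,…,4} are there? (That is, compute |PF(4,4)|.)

125

Count = (4+1−4)·(4+1)^{4−1} = 1 · 125 = 125 [KW]
One tuple (4,2,3,1) → sorted (1,2,3,4): b_i ≤ i ∀i, a PF.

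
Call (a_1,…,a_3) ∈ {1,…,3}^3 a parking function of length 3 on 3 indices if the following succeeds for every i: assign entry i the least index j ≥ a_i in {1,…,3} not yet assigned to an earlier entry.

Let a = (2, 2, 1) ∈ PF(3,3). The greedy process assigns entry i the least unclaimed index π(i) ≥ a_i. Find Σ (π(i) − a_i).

Σπ = 6 ({1..3} each once); Σa = 2+2+1 = 5; disp = 6−5 = 1.

1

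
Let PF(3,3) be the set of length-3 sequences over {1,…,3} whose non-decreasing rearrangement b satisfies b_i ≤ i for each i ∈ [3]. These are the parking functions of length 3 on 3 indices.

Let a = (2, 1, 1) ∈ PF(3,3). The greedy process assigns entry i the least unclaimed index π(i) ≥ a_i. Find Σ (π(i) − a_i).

Σπ = 6 ({1..3} each once); Σa = 2+1+1 = 4; disp = 6−4 = 2.

2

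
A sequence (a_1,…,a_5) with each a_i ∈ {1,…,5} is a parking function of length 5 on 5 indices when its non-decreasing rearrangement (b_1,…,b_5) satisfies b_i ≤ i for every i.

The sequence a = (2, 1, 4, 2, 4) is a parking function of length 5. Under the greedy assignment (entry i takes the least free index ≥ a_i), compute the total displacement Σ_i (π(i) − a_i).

Σπ = 15 ({1..5} each once); Σa = 2+1+4+2+4 = 13; disp = 15−13 = 2.

2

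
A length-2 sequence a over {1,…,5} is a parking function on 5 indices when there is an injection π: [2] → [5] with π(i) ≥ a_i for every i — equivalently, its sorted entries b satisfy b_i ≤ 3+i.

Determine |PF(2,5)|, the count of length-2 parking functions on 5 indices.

Count = (6−2)·6^(2−1) = 4 · 6 = 24 (Konheim–Weiss)
One tuple (5,2) → sorted (2,5): b_i ≤ 3+i ∀i, a PF.

24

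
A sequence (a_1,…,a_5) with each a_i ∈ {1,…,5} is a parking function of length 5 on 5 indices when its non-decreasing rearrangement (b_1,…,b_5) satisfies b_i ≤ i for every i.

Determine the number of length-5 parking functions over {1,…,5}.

Count = (5+1−5)·(5+1)^{5−1} = 1×1296 = 1296 (Pollak)
Example (3,1,2,1,3) → sorted (1,1,2,3,3): b_i ≤ i ∀i, a PF.

1296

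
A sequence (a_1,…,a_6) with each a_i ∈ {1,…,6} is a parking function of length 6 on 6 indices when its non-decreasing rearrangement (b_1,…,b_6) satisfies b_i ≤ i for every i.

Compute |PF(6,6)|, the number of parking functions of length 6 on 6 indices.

16807

#PF = (6−6+1)·(6+1)^(6−1) = 1 · 16807 = 16807
One tuple (4,3,1,4,4,1) → sorted (1,1,3,4,4,4): b_i ≤ i ∀i, a PF.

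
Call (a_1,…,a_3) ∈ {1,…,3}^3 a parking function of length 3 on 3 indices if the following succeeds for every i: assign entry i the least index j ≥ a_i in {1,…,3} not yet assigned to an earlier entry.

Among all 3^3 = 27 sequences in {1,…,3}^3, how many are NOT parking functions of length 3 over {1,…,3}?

|PF(3,3)| = (4−3)·4^(3−1) = 1 · 16 = 16
E.g. (3,3,3) → sorted (3,3,3): b_1=3>1, not a PF.
So 27 − 16 = 11 fail.

11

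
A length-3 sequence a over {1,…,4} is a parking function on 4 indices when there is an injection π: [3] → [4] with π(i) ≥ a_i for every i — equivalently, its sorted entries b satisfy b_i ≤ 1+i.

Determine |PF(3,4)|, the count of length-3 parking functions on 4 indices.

50

#PF = 2·5^2 = 2·25 = 50 (Konheim–Weiss)
One tuple (2,2,1) → sorted (1,2,2): b_i ≤ 1+i ∀i, a PF.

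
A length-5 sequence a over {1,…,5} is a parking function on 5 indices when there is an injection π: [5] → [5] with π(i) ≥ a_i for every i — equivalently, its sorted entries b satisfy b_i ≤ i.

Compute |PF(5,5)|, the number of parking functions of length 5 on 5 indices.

#PF = 1·6^4 = 1·1296 = 1296 (Konheim–Weiss)
Check (4,1,4,2,1) → sorted (1,1,2,4,4): b_i ≤ i ∀i, a PF.

1296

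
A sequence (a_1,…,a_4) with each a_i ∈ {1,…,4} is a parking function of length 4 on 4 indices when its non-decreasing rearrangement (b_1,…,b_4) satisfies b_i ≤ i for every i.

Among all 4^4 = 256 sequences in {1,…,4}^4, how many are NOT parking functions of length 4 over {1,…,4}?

|PF| = (5−4)·5^(4−1) = 1·125 = 125 (Pollak)
Example (3,4,3,2) → sorted (2,3,3,4): b_1=2>1, not a PF.
Total 256; non-PF = 256−125 = 131

131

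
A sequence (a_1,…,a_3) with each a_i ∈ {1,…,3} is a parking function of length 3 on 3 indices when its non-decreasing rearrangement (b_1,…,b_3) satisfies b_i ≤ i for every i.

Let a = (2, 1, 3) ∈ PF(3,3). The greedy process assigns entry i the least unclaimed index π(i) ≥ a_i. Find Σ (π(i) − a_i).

Σπ(i) = 1+…+3 = 6; Σa = 2+1+3 = 6; disp = 6−6 = 0.

0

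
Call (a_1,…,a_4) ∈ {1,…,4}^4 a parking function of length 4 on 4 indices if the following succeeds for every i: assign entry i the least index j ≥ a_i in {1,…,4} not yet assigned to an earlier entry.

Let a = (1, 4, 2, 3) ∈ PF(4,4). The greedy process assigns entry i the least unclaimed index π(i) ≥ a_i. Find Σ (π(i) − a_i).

Σπ(i) = 1+…+4 = 10; Σa = 1+4+2+3 = 10; disp = 10−10 = 0.

0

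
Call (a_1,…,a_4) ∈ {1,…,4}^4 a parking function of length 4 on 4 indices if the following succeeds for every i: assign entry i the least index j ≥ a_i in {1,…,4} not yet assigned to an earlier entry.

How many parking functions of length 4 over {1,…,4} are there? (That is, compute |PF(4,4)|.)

#PF = 1·5^3 = 1×125 = 125 (Pollak)
E.g. (2,1,1,3) → sorted (1,1,2,3): b_i ≤ i ∀i, a PF.

125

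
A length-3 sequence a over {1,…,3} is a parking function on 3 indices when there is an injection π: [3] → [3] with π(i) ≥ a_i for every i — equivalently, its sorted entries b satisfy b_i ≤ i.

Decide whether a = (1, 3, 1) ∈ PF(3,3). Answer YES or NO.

Rearranged: b = (1, 1, 3).
  b_1=1 ≤ 1
  b_2=1 ≤ 2
  b_3=3 ≤ 3
All bounds hold ⇒ YES

YES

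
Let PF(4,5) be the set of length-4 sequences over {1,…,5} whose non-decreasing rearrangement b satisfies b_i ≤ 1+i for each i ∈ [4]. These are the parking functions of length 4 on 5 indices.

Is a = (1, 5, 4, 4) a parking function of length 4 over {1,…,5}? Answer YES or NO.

Rearranged: b = (1, 4, 4, 5).
  b_1=1 ≤ 2
  b_2=4 > 3
  fails at i=2 ⇒ NO

NO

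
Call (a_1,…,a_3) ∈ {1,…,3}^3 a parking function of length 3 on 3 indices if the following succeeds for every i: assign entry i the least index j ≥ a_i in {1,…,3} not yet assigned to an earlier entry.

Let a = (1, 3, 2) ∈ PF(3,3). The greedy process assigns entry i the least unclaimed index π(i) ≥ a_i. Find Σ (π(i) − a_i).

0

Σπ = 3·4/2 = 6 (π permutes [3]); Σa = 1+3+2 = 6; disp = 6−6 = 0.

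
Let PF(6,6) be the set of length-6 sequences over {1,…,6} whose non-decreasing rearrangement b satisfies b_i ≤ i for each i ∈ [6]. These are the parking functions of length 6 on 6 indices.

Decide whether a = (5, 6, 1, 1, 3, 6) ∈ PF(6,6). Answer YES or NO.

Sorted: b = (1, 1, 3, 5, 6, 6).
  b_1=1 ≤ 1
  b_2=1 ≤ 2
  b_3=3 ≤ 3
  b_4=5 > 4
  fails at i=4 ⇒ NO

NO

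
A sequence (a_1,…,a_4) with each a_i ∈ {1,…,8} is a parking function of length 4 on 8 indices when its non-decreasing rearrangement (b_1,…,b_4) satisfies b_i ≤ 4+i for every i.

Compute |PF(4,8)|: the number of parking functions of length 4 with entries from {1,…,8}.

Count = 5·9^3 = 5 · 729 = 3645
Check (8,4,3,6) → sorted (3,4,6,8): b_i ≤ 4+i ∀i, a PF.

3645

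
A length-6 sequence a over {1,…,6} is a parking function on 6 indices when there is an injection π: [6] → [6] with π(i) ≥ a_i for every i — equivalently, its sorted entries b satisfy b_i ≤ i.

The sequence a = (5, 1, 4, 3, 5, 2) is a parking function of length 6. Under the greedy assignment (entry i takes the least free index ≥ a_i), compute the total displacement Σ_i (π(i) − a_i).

1

Σπ = 6·7/2 = 21 (π permutes [6]); Σa = 5+1+4+3+5+2 = 20; disp = 21−20 = 1.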